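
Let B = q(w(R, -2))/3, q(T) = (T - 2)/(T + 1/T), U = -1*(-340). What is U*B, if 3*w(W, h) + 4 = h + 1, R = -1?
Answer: 550/3 ≈ 183.33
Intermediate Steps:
w(W, h) = -1 + h/3 (w(W, h) = -4/3 + (h + 1)/3 = -4/3 + (1 + h)/3 = -4/3 + (1/3 + h/3) = -1 + h/3)
U = 340
q(T) = (-2 + T)/(T + 1/T)
B = 55/102 (B = ((-1 + (1/3)*(-2))*(-2 + (-1 + (1/3)*(-2)))/(1 + (-1 + (1/3)*(-2))**2))/3 = ((-1 - 2/3)*(-2 + (-1 - 2/3))/(1 + (-1 - 2/3)**2))*(1/3) = -5*(-2 - 5/3)/(3*(1 + (-5/3)**2))*(1/3) = -5/3*(-11/3)/(1 + 25/9)*(1/3) = -5/3*(-11/3)/34/9*(1/3) = -5/3*9/34*(-11/3)*(1/3) = (55/34)*(1/3) = 55/102 ≈ 0.53922)
U*B = 340*(55/102) = 550/3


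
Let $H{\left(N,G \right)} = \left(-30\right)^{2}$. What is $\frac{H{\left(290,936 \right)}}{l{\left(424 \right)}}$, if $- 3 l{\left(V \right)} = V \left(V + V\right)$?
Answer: $- \frac{675}{89888} \approx -0.0075093$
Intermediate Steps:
$H{\left(N,G \right)} = 900$
$l{\left(V \right)} = - \frac{2 V^{2}}{3}$ ($l{\left(V \right)} = - \frac{V \left(V + V\right)}{3} = - \frac{V 2 V}{3} = - \frac{2 V^{2}}{3}$)
$\frac{H{\left(290,936 \right)}}{l{\left(424 \right)}} = \frac{900}{\left(- \frac{2}{3}\right) 424^{2}} = \frac{900}{\left(- \frac{2}{3}\right) 179776} = \frac{900}{- \frac{359552}{3}} = 900 \left(- \frac{3}{359552}\right) = - \frac{675}{89888}$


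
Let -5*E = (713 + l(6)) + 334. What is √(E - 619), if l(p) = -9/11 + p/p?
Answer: 2*I*√626505/55 ≈ 28.783*I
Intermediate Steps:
l(p) = 2/11 (l(p) = -9*1/11 + 1 = -9/11 + 1 = 2/11)
E = -11519/55 (E = -((713 + 2/11) + 334)/5 = -(7845/11 + 334)/5 = -⅕*11519/11 = -11519/55 ≈ -209.44)
√(E - 619) = √(-11519/55 - 619) = √(-45564/55) = 2*I*√626505/55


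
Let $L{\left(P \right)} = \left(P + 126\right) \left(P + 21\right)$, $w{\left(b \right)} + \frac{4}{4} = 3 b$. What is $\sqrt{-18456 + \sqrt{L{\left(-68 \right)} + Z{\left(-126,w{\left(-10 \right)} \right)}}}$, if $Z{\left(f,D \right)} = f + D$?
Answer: $\sqrt{-18456 + 31 i \sqrt{3}} \approx 0.198 + 135.85 i$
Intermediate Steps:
$w{\left(b \right)} = -1 + 3 b$
$L{\left(P \right)} = \left(21 + P\right) \left(126 + P\right)$ ($L{\left(P \right)} = \left(126 + P\right) \left(21 + P\right) = \left(21 + P\right) \left(126 + P\right)$)
$Z{\left(f,D \right)} = D + f$
$\sqrt{-18456 + \sqrt{L{\left(-68 \right)} + Z{\left(-126,w{\left(-10 \right)} \right)}}} = \sqrt{-18456 + \sqrt{\left(2646 + \left(-68\right)^{2} + 147 \left(-68\right)\right) + \left(\left(-1 + 3 \left(-10\right)\right) - 126\right)}} = \sqrt{-18456 + \sqrt{\left(2646 + 4624 - 9996\right) - 157}} = \sqrt{-18456 + \sqrt{-2726 - 157}} = \sqrt{-18456 + \sqrt{-2883}} = \sqrt{-18456 + 31 i \sqrt{3}}$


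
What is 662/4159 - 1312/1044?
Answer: -1191370/1085499 ≈ -1.0975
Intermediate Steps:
662/4159 - 1312/1044 = 662*(1/4159) - 1312*1/1044 = 662/4159 - 328/261 = -1191370/1085499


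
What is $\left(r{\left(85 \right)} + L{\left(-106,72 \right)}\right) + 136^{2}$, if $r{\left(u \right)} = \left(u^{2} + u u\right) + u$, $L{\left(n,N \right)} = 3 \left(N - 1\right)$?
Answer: $33244$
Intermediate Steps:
$L{\left(n,N \right)} = -3 + 3 N$ ($L{\left(n,N \right)} = 3 \left(-1 + N\right) = -3 + 3 N$)
$r{\left(u \right)} = u + 2 u^{2}$ ($r{\left(u \right)} = \left(u^{2} + u^{2}\right) + u = 2 u^{2} + u = u + 2 u^{2}$)
$\left(r{\left(85 \right)} + L{\left(-106,72 \right)}\right) + 136^{2} = \left(85 \left(1 + 2 \cdot 85\right) + \left(-3 + 3 \cdot 72\right)\right) + 136^{2} = \left(85 \left(1 + 170\right) + \left(-3 + 216\right)\right) + 18496 = \left(85 \cdot 171 + 213\right) + 18496 = \left(14535 + 213\right) + 18496 = 14748 + 18496 = 33244$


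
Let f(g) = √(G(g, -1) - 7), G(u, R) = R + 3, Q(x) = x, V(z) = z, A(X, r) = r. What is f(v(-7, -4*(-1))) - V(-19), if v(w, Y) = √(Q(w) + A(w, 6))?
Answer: 19 + I*√5 ≈ 19.0 + 2.2361*I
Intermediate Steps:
G(u, R) = 3 + R
v(w, Y) = √(6 + w) (v(w, Y) = √(w + 6) = √(6 + w))
f(g) = I*√5 (f(g) = √((3 - 1) - 7) = √(2 - 7) = √(-5) = I*√5)
f(v(-7, -4*(-1))) - V(-19) = I*√5 - 1*(-19) = I*√5 + 19 = 19 + I*√5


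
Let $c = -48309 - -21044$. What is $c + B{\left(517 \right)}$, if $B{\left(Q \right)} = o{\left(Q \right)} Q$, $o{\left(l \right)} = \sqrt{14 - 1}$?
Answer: $-27265 + 517 \sqrt{13} \approx -25401.0$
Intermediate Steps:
$c = -27265$ ($c = -48309 + 21044 = -27265$)
$o{\left(l \right)} = \sqrt{13}$
$B{\left(Q \right)} = Q \sqrt{13}$ ($B{\left(Q \right)} = \sqrt{13} Q = Q \sqrt{13}$)
$c + B{\left(517 \right)} = -27265 + 517 \sqrt{13}$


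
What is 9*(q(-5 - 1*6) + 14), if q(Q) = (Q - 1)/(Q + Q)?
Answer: 1440/11 ≈ 130.91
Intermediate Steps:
q(Q) = (-1 + Q)/(2*Q) (q(Q) = (-1 + Q)/((2*Q)) = (-1 + Q)*(1/(2*Q)) = (-1 + Q)/(2*Q))
9*(q(-5 - 1*6) + 14) = 9*((-1 + (-5 - 1*6))/(2*(-5 - 1*6)) + 14) = 9*((-1 + (-5 - 6))/(2*(-5 - 6)) + 14) = 9*((½)*(-1 - 11)/(-11) + 14) = 9*((½)*(-1/11)*(-12) + 14) = 9*(6/11 + 14) = 9*(160/11) = 1440/11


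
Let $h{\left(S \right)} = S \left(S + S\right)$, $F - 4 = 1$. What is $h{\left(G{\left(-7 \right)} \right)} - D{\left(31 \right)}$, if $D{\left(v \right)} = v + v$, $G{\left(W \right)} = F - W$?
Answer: $226$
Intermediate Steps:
$F = 5$ ($F = 4 + 1 = 5$)
$G{\left(W \right)} = 5 - W$
$h{\left(S \right)} = 2 S^{2}$ ($h{\left(S \right)} = S 2 S = 2 S^{2}$)
$D{\left(v \right)} = 2 v$
$h{\left(G{\left(-7 \right)} \right)} - D{\left(31 \right)} = 2 \left(5 - -7\right)^{2} - 2 \cdot 31 = 2 \left(5 + 7\right)^{2} - 62 = 2 \cdot 12^{2} - 62 = 2 \cdot 144 - 62 = 288 - 62 = 226$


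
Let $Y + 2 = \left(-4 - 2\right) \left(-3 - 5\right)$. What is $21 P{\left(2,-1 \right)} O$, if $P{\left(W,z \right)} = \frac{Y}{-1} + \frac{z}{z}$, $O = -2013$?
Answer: $1902285$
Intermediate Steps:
$Y = 46$ ($Y = -2 + \left(-4 - 2\right) \left(-3 - 5\right) = -2 - -48 = -2 + 48 = 46$)
$P{\left(W,z \right)} = -45$ ($P{\left(W,z \right)} = \frac{46}{-1} + \frac{z}{z} = 46 \left(-1\right) + 1 = -46 + 1 = -45$)
$21 P{\left(2,-1 \right)} O = 21 \left(-45\right) \left(-2013\right) = \left(-945\right) \left(-2013\right) = 1902285$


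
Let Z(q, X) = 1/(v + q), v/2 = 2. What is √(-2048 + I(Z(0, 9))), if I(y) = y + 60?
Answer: I*√7951/2 ≈ 44.584*I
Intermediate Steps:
v = 4 (v = 2*2 = 4)
Z(q, X) = 1/(4 + q)
I(y) = 60 + y
√(-2048 + I(Z(0, 9))) = √(-2048 + (60 + 1/(4 + 0))) = √(-2048 + (60 + 1/4)) = √(-2048 + (60 + ¼)) = √(-2048 + 241/4) = √(-7951/4) = I*√7951/2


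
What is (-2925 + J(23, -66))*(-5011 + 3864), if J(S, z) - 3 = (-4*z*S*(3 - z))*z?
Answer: 31720067070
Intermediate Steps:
J(S, z) = 3 - 4*S*z²*(3 - z) (J(S, z) = 3 + (-4*z*S*(3 - z))*z = 3 + (-4*S*z*(3 - z))*z = 3 - 4*S*z²*(3 - z))
(-2925 + J(23, -66))*(-5011 + 3864) = (-2925 + (3 - 12*23*(-66)² + 4*23*(-66)³))*(-5011 + 3864) = (-2925 + (3 - 12*23*4356 + 4*23*(-287496)))*(-1147) = (-2925 + (3 - 1202256 - 26449632))*(-1147) = (-2925 - 27651885)*(-1147) = -27654810*(-1147) = 31720067070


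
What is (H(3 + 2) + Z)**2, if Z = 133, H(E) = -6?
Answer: 16129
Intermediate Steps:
(H(3 + 2) + Z)**2 = (-6 + 133)**2 = 127**2 = 16129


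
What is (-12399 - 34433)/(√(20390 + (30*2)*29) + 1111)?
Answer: -52030352/1212191 + 46832*√22130/1212191 ≈ -37.175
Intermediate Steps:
(-12399 - 34433)/(√(20390 + (30*2)*29) + 1111) = -46832/(√(20390 + 60*29) + 1111) = -46832/(√(20390 + 1740) + 1111) = -46832/(√22130 + 1111) = -46832/(1111 + √22130)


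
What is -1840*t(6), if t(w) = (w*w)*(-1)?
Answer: 66240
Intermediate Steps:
t(w) = -w² (t(w) = w²*(-1) = -w²)
-1840*t(6) = -(-1840)*6² = -(-1840)*36 = -1840*(-36) = 66240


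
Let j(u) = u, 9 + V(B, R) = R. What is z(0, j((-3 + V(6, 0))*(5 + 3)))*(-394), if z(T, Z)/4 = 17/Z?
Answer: 3349/12 ≈ 279.08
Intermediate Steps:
V(B, R) = -9 + R
z(T, Z) = 68/Z (z(T, Z) = 4*(17/Z) = 68/Z)
z(0, j((-3 + V(6, 0))*(5 + 3)))*(-394) = (68/(((-3 + (-9 + 0))*(5 + 3))))*(-394) = (68/(((-3 - 9)*8)))*(-394) = (68/((-12*8)))*(-394) = (68/(-96))*(-394) = (68*(-1/96))*(-394) = -17/24*(-394) = 3349/12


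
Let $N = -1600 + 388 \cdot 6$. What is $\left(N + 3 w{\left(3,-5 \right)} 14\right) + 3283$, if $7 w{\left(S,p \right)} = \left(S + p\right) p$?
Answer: $4071$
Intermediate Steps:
$w{\left(S,p \right)} = \frac{p \left(S + p\right)}{7}$ ($w{\left(S,p \right)} = \frac{\left(S + p\right) p}{7} = \frac{p \left(S + p\right)}{7}$)
$N = 728$ ($N = -1600 + 2328 = 728$)
$\left(N + 3 w{\left(3,-5 \right)} 14\right) + 3283 = \left(728 + 3 \cdot \frac{1}{7} \left(-5\right) \left(3 - 5\right) 14\right) + 3283 = \left(728 + 3 \cdot \frac{1}{7} \left(-5\right) \left(-2\right) 14\right) + 3283 = \left(728 + 3 \cdot \frac{10}{7} \cdot 14\right) + 3283 = \left(728 + \frac{30}{7} \cdot 14\right) + 3283 = \left(728 + 60\right) + 3283 = 788 + 3283 = 4071$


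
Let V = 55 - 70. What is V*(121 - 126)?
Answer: 75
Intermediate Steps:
V = -15
V*(121 - 126) = -15*(121 - 126) = -15*(-5) = 75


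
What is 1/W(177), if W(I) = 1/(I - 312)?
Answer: -135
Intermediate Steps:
W(I) = 1/(-312 + I)
1/W(177) = 1/(1/(-312 + 177)) = 1/(1/(-135)) = 1/(-1/135) = -135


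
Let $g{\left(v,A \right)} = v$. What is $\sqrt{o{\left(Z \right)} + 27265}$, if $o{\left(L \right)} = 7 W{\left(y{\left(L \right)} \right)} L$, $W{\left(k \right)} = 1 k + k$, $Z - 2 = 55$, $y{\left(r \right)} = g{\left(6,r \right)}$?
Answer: $\sqrt{32053} \approx 179.03$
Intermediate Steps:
$y{\left(r \right)} = 6$
$Z = 57$ ($Z = 2 + 55 = 57$)
$W{\left(k \right)} = 2 k$ ($W{\left(k \right)} = k + k = 2 k$)
$o{\left(L \right)} = 84 L$ ($o{\left(L \right)} = 7 \cdot 2 \cdot 6 L = 7 \cdot 12 L = 84 L$)
$\sqrt{o{\left(Z \right)} + 27265} = \sqrt{84 \cdot 57 + 27265} = \sqrt{4788 + 27265} = \sqrt{32053}$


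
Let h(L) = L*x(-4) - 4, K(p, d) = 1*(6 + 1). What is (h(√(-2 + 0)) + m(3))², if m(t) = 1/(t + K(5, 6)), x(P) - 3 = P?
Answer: 1321/100 + 39*I*√2/5 ≈ 13.21 + 11.031*I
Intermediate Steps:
x(P) = 3 + P
K(p, d) = 7 (K(p, d) = 1*7 = 7)
h(L) = -4 - L (h(L) = L*(3 - 4) - 4 = L*(-1) - 4 = -L - 4 = -4 - L)
m(t) = 1/(7 + t) (m(t) = 1/(t + 7) = 1/(7 + t))
(h(√(-2 + 0)) + m(3))² = ((-4 - √(-2 + 0)) + 1/(7 + 3))² = ((-4 - √(-2)) + 1/10)² = ((-4 - I*√2) + ⅒)² = (-39/10 - I*√2)²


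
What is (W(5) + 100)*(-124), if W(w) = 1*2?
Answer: -12648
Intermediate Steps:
W(w) = 2
(W(5) + 100)*(-124) = (2 + 100)*(-124) = 102*(-124) = -12648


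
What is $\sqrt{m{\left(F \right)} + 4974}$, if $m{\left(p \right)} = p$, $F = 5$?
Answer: $\sqrt{4979} \approx 70.562$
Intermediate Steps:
$\sqrt{m{\left(F \right)} + 4974} = \sqrt{5 + 4974} = \sqrt{4979}$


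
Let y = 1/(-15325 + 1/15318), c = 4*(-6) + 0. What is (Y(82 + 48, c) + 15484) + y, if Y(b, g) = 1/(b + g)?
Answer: 385293637331737/24883324994 ≈ 15484.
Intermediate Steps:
c = -24 (c = -24 + 0 = -24)
y = -15318/234748349 (y = 1/(-15325 + 1/15318) = 1/(-234748349/15318) = -15318/234748349 ≈ -6.5253e-5)
(Y(82 + 48, c) + 15484) + y = (1/((82 + 48) - 24) + 15484) - 15318/234748349 = (1/(130 - 24) + 15484) - 15318/234748349 = (1/106 + 15484) - 15318/234748349 = 1641305/106 - 15318/234748349 = 385293637331737/24883324994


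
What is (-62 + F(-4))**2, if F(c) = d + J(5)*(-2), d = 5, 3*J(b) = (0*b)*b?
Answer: 3249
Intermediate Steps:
J(b) = 0 (J(b) = ((0*b)*b)/3 = (0*b)/3 = (1/3)*0 = 0)
F(c) = 5 (F(c) = 5 + 0*(-2) = 5 + 0 = 5)
(-62 + F(-4))**2 = (-62 + 5)**2 = (-57)**2 = 3249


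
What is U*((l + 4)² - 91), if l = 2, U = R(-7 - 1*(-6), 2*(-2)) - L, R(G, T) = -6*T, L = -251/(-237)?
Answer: -299035/237 ≈ -1261.8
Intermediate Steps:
L = 251/237 (L = -251*(-1/237) = 251/237 ≈ 1.0591)
U = 5437/237 (U = -12*(-2) - 1*251/237 = -6*(-4) - 251/237 = 24 - 251/237 = 5437/237 ≈ 22.941)
U*((l + 4)² - 91) = 5437*((2 + 4)² - 91)/237 = 5437*(6² - 91)/237 = 5437*(36 - 91)/237 = (5437/237)*(-55) = -299035/237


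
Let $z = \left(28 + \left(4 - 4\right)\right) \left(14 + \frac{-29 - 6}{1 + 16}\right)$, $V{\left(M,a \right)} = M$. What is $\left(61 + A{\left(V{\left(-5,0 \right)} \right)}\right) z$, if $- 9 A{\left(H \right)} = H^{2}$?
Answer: $\frac{2978416}{153} \approx 19467.0$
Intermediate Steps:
$z = \frac{5684}{17}$ ($z = \left(28 + \left(4 - 4\right)\right) \left(14 - \frac{35}{17}\right) = \left(28 + 0\right) \left(14 - \frac{35}{17}\right) = 28 \left(14 - \frac{35}{17}\right) = 28 \cdot \frac{203}{17} = \frac{5684}{17} \approx 334.35$)
$A{\left(H \right)} = - \frac{H^{2}}{9}$
$\left(61 + A{\left(V{\left(-5,0 \right)} \right)}\right) z = \left(61 - \frac{\left(-5\right)^{2}}{9}\right) \frac{5684}{17} = \left(61 - \frac{25}{9}\right) \frac{5684}{17} = \frac{524}{9} \cdot \frac{5684}{17} = \frac{2978416}{153}$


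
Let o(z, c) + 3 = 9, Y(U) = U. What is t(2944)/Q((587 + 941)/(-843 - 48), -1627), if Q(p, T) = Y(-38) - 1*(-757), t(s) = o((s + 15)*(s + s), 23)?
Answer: 6/719 ≈ 0.0083449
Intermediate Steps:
o(z, c) = 6 (o(z, c) = -3 + 9 = 6)
t(s) = 6
Q(p, T) = 719 (Q(p, T) = -38 - 1*(-757) = -38 + 757 = 719)
t(2944)/Q((587 + 941)/(-843 - 48), -1627) = 6/719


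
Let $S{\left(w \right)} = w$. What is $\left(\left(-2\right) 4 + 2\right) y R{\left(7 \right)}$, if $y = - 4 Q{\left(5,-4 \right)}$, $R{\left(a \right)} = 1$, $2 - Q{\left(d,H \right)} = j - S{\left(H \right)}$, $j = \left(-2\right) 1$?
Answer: $0$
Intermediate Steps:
$j = -2$
$Q{\left(d,H \right)} = 4 + H$ ($Q{\left(d,H \right)} = 2 - \left(-2 - H\right) = 2 + \left(2 + H\right) = 4 + H$)
$y = 0$ ($y = - 4 \left(4 - 4\right) = \left(-4\right) 0 = 0$)
$\left(\left(-2\right) 4 + 2\right) y R{\left(7 \right)} = \left(\left(-2\right) 4 + 2\right) 0 \cdot 1 = \left(-8 + 2\right) 0 \cdot 1 = \left(-6\right) 0 \cdot 1 = 0 \cdot 1 = 0$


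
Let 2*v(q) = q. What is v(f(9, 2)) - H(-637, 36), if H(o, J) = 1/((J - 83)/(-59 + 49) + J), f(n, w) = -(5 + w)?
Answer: -2869/814 ≈ -3.5246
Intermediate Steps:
f(n, w) = -5 - w
v(q) = q/2
H(o, J) = 1/(83/10 + 9*J/10) (H(o, J) = 1/((-83 + J)/(-10) + J) = 1/((-83 + J)*(-⅒) + J) = 1/((83/10 - J/10) + J) = 1/(83/10 + 9*J/10))
v(f(9, 2)) - H(-637, 36) = (-5 - 1*2)/2 - 10/(83 + 9*36) = (-5 - 2)/2 - 10/(83 + 324) = (½)*(-7) - 10/407 = -7/2 - 10/407 = -2869/814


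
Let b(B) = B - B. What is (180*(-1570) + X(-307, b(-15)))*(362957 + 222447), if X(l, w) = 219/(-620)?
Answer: -827176885899/5 ≈ -1.6544e+11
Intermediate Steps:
b(B) = 0
X(l, w) = -219/620 (X(l, w) = 219*(-1/620) = -219/620)
(180*(-1570) + X(-307, b(-15)))*(362957 + 222447) = (180*(-1570) - 219/620)*(362957 + 222447) = (-282600 - 219/620)*585404 = -175212219/620*585404 = -827176885899/5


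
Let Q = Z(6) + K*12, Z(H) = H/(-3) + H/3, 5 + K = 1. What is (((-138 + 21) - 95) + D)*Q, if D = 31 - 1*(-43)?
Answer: 6624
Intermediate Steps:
K = -4 (K = -5 + 1 = -4)
Z(H) = 0 (Z(H) = H*(-⅓) + H*(⅓) = -H/3 + H/3 = 0)
D = 74 (D = 31 + 43 = 74)
Q = -48 (Q = 0 - 4*12 = 0 - 48 = -48)
(((-138 + 21) - 95) + D)*Q = (((-138 + 21) - 95) + 74)*(-48) = ((-117 - 95) + 74)*(-48) = (-212 + 74)*(-48) = -138*(-48) = 6624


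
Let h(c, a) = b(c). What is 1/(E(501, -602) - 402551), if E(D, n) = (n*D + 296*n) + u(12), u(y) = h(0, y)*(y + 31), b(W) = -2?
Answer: -1/882431 ≈ -1.1332e-6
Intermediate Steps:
h(c, a) = -2
u(y) = -62 - 2*y (u(y) = -2*(y + 31) = -2*(31 + y) = -62 - 2*y)
E(D, n) = -86 + 296*n + D*n (E(D, n) = (n*D + 296*n) + (-62 - 2*12) = (D*n + 296*n) + (-62 - 24) = (296*n + D*n) - 86 = -86 + 296*n + D*n)
1/(E(501, -602) - 402551) = 1/((-86 + 296*(-602) + 501*(-602)) - 402551) = 1/((-86 - 178192 - 301602) - 402551) = 1/(-479880 - 402551) = 1/(-882431) = -1/882431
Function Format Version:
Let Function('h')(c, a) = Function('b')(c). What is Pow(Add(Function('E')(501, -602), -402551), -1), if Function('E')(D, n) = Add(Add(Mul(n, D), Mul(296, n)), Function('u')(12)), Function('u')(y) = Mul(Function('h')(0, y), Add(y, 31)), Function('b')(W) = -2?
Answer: Rational(-1, 882431) ≈ -1.1332e-6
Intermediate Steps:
Function('h')(c, a) = -2
Function('u')(y) = Add(-62, Mul(-2, y)) (Function('u')(y) = Mul(-2, Add(y, 31)) = Mul(-2, Add(31, y)) = Add(-62, Mul(-2, y)))
Function('E')(D, n) = Add(-86, Mul(296, n), Mul(D, n)) (Function('E')(D, n) = Add(Add(Mul(n, D), Mul(296, n)), Add(-62, Mul(-2, 12))) = Add(Add(Mul(D, n), Mul(296, n)), Add(-62, -24)) = Add(Add(Mul(296, n), Mul(D, n)), -86) = Add(-86, Mul(296, n), Mul(D, n)))
Pow(Add(Function('E')(501, -602), -402551), -1) = Pow(Add(Add(-86, Mul(296, -602), Mul(501, -602)), -402551), -1) = Pow(Add(Add(-86, -178192, -301602), -402551), -1) = Pow(Add(-479880, -402551), -1) = Pow(-882431, -1) = Rational(-1, 882431)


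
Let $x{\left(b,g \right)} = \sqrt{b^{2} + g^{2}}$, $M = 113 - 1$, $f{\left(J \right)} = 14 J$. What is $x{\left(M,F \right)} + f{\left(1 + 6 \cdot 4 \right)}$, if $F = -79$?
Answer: $350 + 17 \sqrt{65} \approx 487.06$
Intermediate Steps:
$M = 112$ ($M = 113 - 1 = 112$)
$x{\left(M,F \right)} + f{\left(1 + 6 \cdot 4 \right)} = \sqrt{112^{2} + \left(-79\right)^{2}} + 14 \left(1 + 6 \cdot 4\right) = \sqrt{12544 + 6241} + 14 \left(1 + 24\right) = \sqrt{18785} + 14 \cdot 25 = 17 \sqrt{65} + 350 = 350 + 17 \sqrt{65}$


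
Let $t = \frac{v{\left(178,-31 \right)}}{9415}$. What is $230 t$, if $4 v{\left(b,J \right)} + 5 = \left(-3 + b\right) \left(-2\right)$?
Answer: $- \frac{8165}{3766} \approx -2.1681$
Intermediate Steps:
$v{\left(b,J \right)} = \frac{1}{4} - \frac{b}{2}$ ($v{\left(b,J \right)} = - \frac{5}{4} + \frac{\left(-3 + b\right) \left(-2\right)}{4} = - \frac{5}{4} + \frac{6 - 2 b}{4} = - \frac{5}{4} - \left(- \frac{3}{2} + \frac{b}{2}\right) = \frac{1}{4} - \frac{b}{2}$)
$t = - \frac{71}{7532}$ ($t = \frac{\frac{1}{4} - 89}{9415} = \left(\frac{1}{4} - 89\right) \frac{1}{9415} = \left(- \frac{355}{4}\right) \frac{1}{9415} = - \frac{71}{7532} \approx -0.0094264$)
$230 t = 230 \left(- \frac{71}{7532}\right) = - \frac{8165}{3766}$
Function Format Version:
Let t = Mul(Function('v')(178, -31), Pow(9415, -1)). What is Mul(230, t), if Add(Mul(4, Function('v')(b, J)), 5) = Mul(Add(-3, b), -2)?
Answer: Rational(-8165, 3766) ≈ -2.1681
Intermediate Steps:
Function('v')(b, J) = Add(Rational(1, 4), Mul(Rational(-1, 2), b)) (Function('v')(b, J) = Add(Rational(-5, 4), Mul(Rational(1, 4), Mul(Add(-3, b), -2))) = Add(Rational(-5, 4), Mul(Rational(1, 4), Add(6, Mul(-2, b)))) = Add(Rational(-5, 4), Add(Rational(3, 2), Mul(Rational(-1, 2), b))) = Add(Rational(1, 4), Mul(Rational(-1, 2), b)))
t = Rational(-71, 7532) (t = Mul(Add(Rational(1, 4), Mul(Rational(-1, 2), 178)), Pow(9415, -1)) = Mul(Add(Rational(1, 4), -89), Rational(1, 9415)) = Mul(Rational(-355, 4), Rational(1, 9415)) = Rational(-71, 7532) ≈ -0.0094264)
Mul(230, t) = Mul(230, Rational(-71, 7532)) = Rational(-8165, 3766)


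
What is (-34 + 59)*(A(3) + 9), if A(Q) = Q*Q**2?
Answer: 900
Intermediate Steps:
A(Q) = Q**3
(-34 + 59)*(A(3) + 9) = (-34 + 59)*(3**3 + 9) = 25*(27 + 9) = 25*36 = 900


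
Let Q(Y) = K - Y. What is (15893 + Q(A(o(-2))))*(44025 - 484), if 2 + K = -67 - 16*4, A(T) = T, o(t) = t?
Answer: 686293242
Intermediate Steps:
K = -133 (K = -2 + (-67 - 16*4) = -2 + (-67 - 64) = -2 - 131 = -133)
Q(Y) = -133 - Y
(15893 + Q(A(o(-2))))*(44025 - 484) = (15893 + (-133 - 1*(-2)))*(44025 - 484) = (15893 + (-133 + 2))*43541 = (15893 - 131)*43541 = 15762*43541 = 686293242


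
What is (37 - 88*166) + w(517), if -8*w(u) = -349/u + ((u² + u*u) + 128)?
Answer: -336708309/4136 ≈ -81409.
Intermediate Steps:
w(u) = -16 - u²/4 + 349/(8*u) (w(u) = -(-349/u + ((u² + u*u) + 128))/8 = -(-349/u + ((u² + u²) + 128))/8 = -(-349/u + (2*u² + 128))/8 = -(-349/u + (128 + 2*u²))/8 = -(128 - 349/u + 2*u²)/8 = -16 - u²/4 + 349/(8*u))
(37 - 88*166) + w(517) = (37 - 88*166) + (-16 - ¼*517² + (349/8)/517) = (37 - 14608) + (-16 - ¼*267289 + (349/8)*(1/517)) = -14571 + (-16 - 267289/4 + 349/4136) = -14571 - 276442653/4136 = -336708309/4136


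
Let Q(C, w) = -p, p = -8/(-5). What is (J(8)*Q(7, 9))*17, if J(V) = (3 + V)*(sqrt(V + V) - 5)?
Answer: 1496/5 ≈ 299.20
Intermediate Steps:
p = 8/5 (p = -8*(-1/5) = 8/5 ≈ 1.6000)
Q(C, w) = -8/5 (Q(C, w) = -1*8/5 = -8/5)
J(V) = (-5 + sqrt(2)*sqrt(V))*(3 + V) (J(V) = (3 + V)*(sqrt(2*V) - 5) = (3 + V)*(sqrt(2)*sqrt(V) - 5) = (3 + V)*(-5 + sqrt(2)*sqrt(V)) = (-5 + sqrt(2)*sqrt(V))*(3 + V))
(J(8)*Q(7, 9))*17 = ((-15 - 5*8 + sqrt(2)*8**(3/2) + 3*sqrt(2)*sqrt(8))*(-8/5))*17 = ((-15 - 40 + sqrt(2)*(16*sqrt(2)) + 3*sqrt(2)*(2*sqrt(2)))*(-8/5))*17 = ((-15 - 40 + 32 + 12)*(-8/5))*17 = -11*(-8/5)*17 = (88/5)*17 = 1496/5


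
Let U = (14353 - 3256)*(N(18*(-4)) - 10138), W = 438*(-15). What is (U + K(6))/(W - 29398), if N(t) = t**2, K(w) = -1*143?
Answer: 54974681/35968 ≈ 1528.4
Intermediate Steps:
K(w) = -143
W = -6570
U = -54974538 (U = (14353 - 3256)*((18*(-4))**2 - 10138) = 11097*((-72)**2 - 10138) = 11097*(5184 - 10138) = 11097*(-4954) = -54974538)
(U + K(6))/(W - 29398) = (-54974538 - 143)/(-6570 - 29398) = -54974681/(-35968) = -54974681*(-1/35968) = 54974681/35968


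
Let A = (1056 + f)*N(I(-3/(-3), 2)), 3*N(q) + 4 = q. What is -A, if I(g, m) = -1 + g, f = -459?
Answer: 796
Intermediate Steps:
N(q) = -4/3 + q/3
A = -796 (A = (1056 - 459)*(-4/3 + (-1 - 3/(-3))/3) = 597*(-4/3 + (-1 - 3*(-⅓))/3) = 597*(-4/3 + (-1 + 1)/3) = 597*(-4/3 + (⅓)*0) = 597*(-4/3 + 0) = 597*(-4/3) = -796)
-A = -1*(-796) = 796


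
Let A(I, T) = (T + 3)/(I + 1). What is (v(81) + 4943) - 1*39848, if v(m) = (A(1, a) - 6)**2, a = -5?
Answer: -34856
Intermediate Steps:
A(I, T) = (3 + T)/(1 + I)
v(m) = 49 (v(m) = ((3 - 5)/(1 + 1) - 6)**2 = (-2/2 - 6)**2 = ((1/2)*(-2) - 6)**2 = (-1 - 6)**2 = (-7)**2 = 49)
(v(81) + 4943) - 1*39848 = (49 + 4943) - 1*39848 = 4992 - 39848 = -34856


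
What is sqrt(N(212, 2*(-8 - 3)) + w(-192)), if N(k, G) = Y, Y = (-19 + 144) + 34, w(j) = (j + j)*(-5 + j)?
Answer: 3*sqrt(8423) ≈ 275.33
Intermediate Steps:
w(j) = 2*j*(-5 + j) (w(j) = (2*j)*(-5 + j) = 2*j*(-5 + j))
Y = 159 (Y = 125 + 34 = 159)
N(k, G) = 159
sqrt(N(212, 2*(-8 - 3)) + w(-192)) = sqrt(159 + 2*(-192)*(-5 - 192)) = sqrt(159 + 2*(-192)*(-197)) = sqrt(159 + 75648) = sqrt(75807) = 3*sqrt(8423)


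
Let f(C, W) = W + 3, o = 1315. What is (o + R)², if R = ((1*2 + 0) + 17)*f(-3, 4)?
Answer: 2096704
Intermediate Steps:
f(C, W) = 3 + W
R = 133 (R = ((1*2 + 0) + 17)*(3 + 4) = ((2 + 0) + 17)*7 = (2 + 17)*7 = 19*7 = 133)
(o + R)² = (1315 + 133)² = 1448² = 2096704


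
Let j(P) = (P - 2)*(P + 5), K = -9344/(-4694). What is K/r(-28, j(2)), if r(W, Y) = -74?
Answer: -2336/86839 ≈ -0.026900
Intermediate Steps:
K = 4672/2347 (K = -9344*(-1/4694) = 4672/2347 ≈ 1.9906)
j(P) = (-2 + P)*(5 + P)
K/r(-28, j(2)) = (4672/2347)/(-74) = (4672/2347)*(-1/74) = -2336/86839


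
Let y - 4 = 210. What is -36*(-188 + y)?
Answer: -936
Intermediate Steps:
y = 214 (y = 4 + 210 = 214)
-36*(-188 + y) = -36*(-188 + 214) = -36*26 = -936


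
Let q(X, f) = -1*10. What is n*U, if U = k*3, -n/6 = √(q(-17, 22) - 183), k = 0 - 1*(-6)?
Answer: -108*I*√193 ≈ -1500.4*I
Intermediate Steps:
q(X, f) = -10
k = 6 (k = 0 + 6 = 6)
n = -6*I*√193 (n = -6*√(-10 - 183) = -6*I*√193 ≈ -83.355*I)
U = 18 (U = 6*3 = 18)
n*U = -6*I*√193*18 = -108*I*√193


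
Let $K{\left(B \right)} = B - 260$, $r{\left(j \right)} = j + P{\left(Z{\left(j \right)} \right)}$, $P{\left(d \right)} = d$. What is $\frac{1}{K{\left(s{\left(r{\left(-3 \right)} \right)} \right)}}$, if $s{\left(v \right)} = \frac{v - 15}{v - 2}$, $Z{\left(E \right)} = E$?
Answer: $- \frac{8}{2059} \approx -0.0038854$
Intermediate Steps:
$r{\left(j \right)} = 2 j$ ($r{\left(j \right)} = j + j = 2 j$)
$s{\left(v \right)} = \frac{-15 + v}{-2 + v}$
$K{\left(B \right)} = -260 + B$
$\frac{1}{K{\left(s{\left(r{\left(-3 \right)} \right)} \right)}} = \frac{1}{-260 + \frac{-15 + 2 \left(-3\right)}{-2 + 2 \left(-3\right)}} = \frac{1}{-260 + \frac{-15 - 6}{-2 - 6}} = \frac{1}{-260 + \frac{1}{-8} \left(-21\right)} = \frac{1}{-260 - - \frac{21}{8}} = \frac{1}{-260 + \frac{21}{8}} = \frac{1}{- \frac{2059}{8}} = - \frac{8}{2059}$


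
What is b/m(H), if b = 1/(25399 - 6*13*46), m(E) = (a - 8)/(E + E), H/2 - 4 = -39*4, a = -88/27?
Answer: 54/21811 ≈ 0.0024758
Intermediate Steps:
a = -88/27 (a = -88*1/27 = -88/27 ≈ -3.2593)
H = -304 (H = 8 + 2*(-39*4) = 8 + 2*(-156) = 8 - 312 = -304)
m(E) = -152/(27*E) (m(E) = (-88/27 - 8)/(E + E) = -304*1/(2*E)/27 = -152/(27*E))
b = 1/21811 (b = 1/(25399 - 78*46) = 1/(25399 - 3588) = 1/21811 ≈ 4.5848e-5)
b/m(H) = 1/(21811*((-152/27/(-304)))) = 1/(21811*((-152/27*(-1/304)))) = 1/(21811*(1/54)) = (1/21811)*54 = 54/21811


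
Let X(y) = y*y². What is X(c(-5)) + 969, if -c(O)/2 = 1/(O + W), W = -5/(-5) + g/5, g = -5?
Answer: 121133/125 ≈ 969.06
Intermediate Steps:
W = 0 (W = -5/(-5) - 5/5 = -5*(-⅕) - 5*⅕ = 1 - 1 = 0)
c(O) = -2/O (c(O) = -2/(O + 0) = -2/O)
X(y) = y³
X(c(-5)) + 969 = (-2/(-5))³ + 969 = (-2*(-⅕))³ + 969 = (⅖)³ + 969 = 8/125 + 969 = 121133/125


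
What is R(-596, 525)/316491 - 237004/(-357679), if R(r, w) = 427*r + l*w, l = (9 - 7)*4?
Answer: -296215496/2310248661 ≈ -0.12822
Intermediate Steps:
l = 8 (l = 2*4 = 8)
R(r, w) = 8*w + 427*r (R(r, w) = 427*r + 8*w = 8*w + 427*r)
R(-596, 525)/316491 - 237004/(-357679) = (8*525 + 427*(-596))/316491 - 237004/(-357679) = (4200 - 254492)*(1/316491) - 237004*(-1/357679) = -250292*1/316491 + 237004/357679 = -5108/6459 + 237004/357679 = -296215496/2310248661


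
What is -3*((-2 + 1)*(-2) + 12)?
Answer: -42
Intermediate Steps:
-3*((-2 + 1)*(-2) + 12) = -3*(-1*(-2) + 12) = -3*(2 + 12) = -3*14 = -42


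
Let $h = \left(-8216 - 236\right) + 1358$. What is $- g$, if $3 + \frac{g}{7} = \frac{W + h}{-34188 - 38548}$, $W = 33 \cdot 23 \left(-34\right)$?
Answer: $\frac{324289}{18184} \approx 17.834$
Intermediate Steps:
$h = -7094$ ($h = -8452 + 1358 = -7094$)
$W = -25806$ ($W = 759 \left(-34\right) = -25806$)
$g = - \frac{324289}{18184}$ ($g = -21 + 7 \frac{-25806 - 7094}{-34188 - 38548} = -21 + 7 \left(- \frac{32900}{-72736}\right) = -21 + 7 \left(\left(-32900\right) \left(- \frac{1}{72736}\right)\right) = -21 + 7 \cdot \frac{8225}{18184} = -21 + \frac{57575}{18184} = - \frac{324289}{18184} \approx -17.834$)
$- g = \left(-1\right) \left(- \frac{324289}{18184}\right) = \frac{324289}{18184}$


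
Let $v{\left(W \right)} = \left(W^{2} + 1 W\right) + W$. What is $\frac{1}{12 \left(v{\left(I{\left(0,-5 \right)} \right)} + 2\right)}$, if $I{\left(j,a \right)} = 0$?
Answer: $\frac{1}{24} \approx 0.041667$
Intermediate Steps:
$v{\left(W \right)} = W^{2} + 2 W$ ($v{\left(W \right)} = \left(W^{2} + W\right) + W = \left(W + W^{2}\right) + W = W^{2} + 2 W$)
$\frac{1}{12 \left(v{\left(I{\left(0,-5 \right)} \right)} + 2\right)} = \frac{1}{12 \left(0 \left(2 + 0\right) + 2\right)} = \frac{1}{12 \left(0 \cdot 2 + 2\right)} = \frac{1}{12 \left(0 + 2\right)} = \frac{1}{12 \cdot 2} = \frac{1}{24}$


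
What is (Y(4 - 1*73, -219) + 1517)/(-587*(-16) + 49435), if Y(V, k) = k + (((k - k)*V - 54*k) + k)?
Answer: 12905/58827 ≈ 0.21937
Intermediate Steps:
Y(V, k) = -52*k (Y(V, k) = k + ((0*V - 54*k) + k) = k + ((0 - 54*k) + k) = k + (-54*k + k) = k - 53*k = -52*k)
(Y(4 - 1*73, -219) + 1517)/(-587*(-16) + 49435) = (-52*(-219) + 1517)/(-587*(-16) + 49435) = (11388 + 1517)/(9392 + 49435) = 12905/58827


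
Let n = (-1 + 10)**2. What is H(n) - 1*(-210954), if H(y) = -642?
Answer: 210312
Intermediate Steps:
n = 81 (n = 9**2 = 81)
H(n) - 1*(-210954) = -642 - 1*(-210954) = -642 + 210954 = 210312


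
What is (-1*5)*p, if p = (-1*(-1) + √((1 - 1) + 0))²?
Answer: -5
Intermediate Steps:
p = 1 (p = (1 + √(0 + 0))² = (1 + √0)² = (1 + 0)² = 1² = 1)
(-1*5)*p = -1*5*1 = -5*1 = -5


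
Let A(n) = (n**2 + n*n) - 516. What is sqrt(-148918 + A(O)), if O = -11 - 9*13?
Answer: I*sqrt(116666) ≈ 341.56*I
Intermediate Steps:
O = -128 (O = -11 - 117 = -128)
A(n) = -516 + 2*n**2 (A(n) = (n**2 + n**2) - 516 = 2*n**2 - 516 = -516 + 2*n**2)
sqrt(-148918 + A(O)) = sqrt(-148918 + (-516 + 2*(-128)**2)) = sqrt(-148918 + (-516 + 2*16384)) = sqrt(-148918 + (-516 + 32768)) = sqrt(-148918 + 32252) = sqrt(-116666) = I*sqrt(116666)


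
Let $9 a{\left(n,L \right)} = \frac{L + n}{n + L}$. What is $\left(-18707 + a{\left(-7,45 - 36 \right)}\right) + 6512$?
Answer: $- \frac{109754}{9} \approx -12195.0$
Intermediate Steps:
$a{\left(n,L \right)} = \frac{1}{9}$ ($a{\left(n,L \right)} = \frac{\left(L + n\right) \frac{1}{n + L}}{9} = \frac{\left(L + n\right) \frac{1}{L + n}}{9} = \frac{1}{9} \cdot 1 = \frac{1}{9}$)
$\left(-18707 + a{\left(-7,45 - 36 \right)}\right) + 6512 = \left(-18707 + \frac{1}{9}\right) + 6512 = - \frac{168362}{9} + 6512 = - \frac{109754}{9}$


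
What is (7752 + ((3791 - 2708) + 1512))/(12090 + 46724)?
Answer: 10347/58814 ≈ 0.17593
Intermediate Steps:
(7752 + ((3791 - 2708) + 1512))/(12090 + 46724) = (7752 + (1083 + 1512))/58814 = (7752 + 2595)*(1/58814) = 10347*(1/58814) = 10347/58814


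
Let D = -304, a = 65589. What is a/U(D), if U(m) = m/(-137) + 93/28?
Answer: 251599404/21253 ≈ 11838.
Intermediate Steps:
U(m) = 93/28 - m/137 (U(m) = m*(-1/137) + 93*(1/28) = -m/137 + 93/28 = 93/28 - m/137)
a/U(D) = 65589/(93/28 - 1/137*(-304)) = 65589/(93/28 + 304/137) = 65589/(21253/3836) = 65589*(3836/21253) = 251599404/21253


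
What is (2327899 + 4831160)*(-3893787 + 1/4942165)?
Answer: -137767054497297688386/4942165 ≈ -2.7876e+13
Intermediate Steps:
(2327899 + 4831160)*(-3893787 + 1/4942165) = 7159059*(-3893787 + 1/4942165) = 7159059*(-19243737828854/4942165) = -137767054497297688386/4942165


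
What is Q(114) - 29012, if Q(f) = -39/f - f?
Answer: -1106801/38 ≈ -29126.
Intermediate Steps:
Q(f) = -f - 39/f
Q(114) - 29012 = (-1*114 - 39/114) - 29012 = (-114 - 39*1/114) - 29012 = (-114 - 13/38) - 29012 = -4345/38 - 29012 = -1106801/38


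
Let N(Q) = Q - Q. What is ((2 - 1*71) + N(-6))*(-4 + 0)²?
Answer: -1104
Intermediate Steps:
N(Q) = 0
((2 - 1*71) + N(-6))*(-4 + 0)² = ((2 - 1*71) + 0)*(-4 + 0)² = ((2 - 71) + 0)*(-4)² = (-69 + 0)*16 = -69*16 = -1104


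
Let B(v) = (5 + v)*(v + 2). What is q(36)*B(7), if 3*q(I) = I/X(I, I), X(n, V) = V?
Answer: 36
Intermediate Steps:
B(v) = (2 + v)*(5 + v) (B(v) = (5 + v)*(2 + v) = (2 + v)*(5 + v))
q(I) = ⅓ (q(I) = (I/I)/3 = (⅓)*1 = ⅓)
q(36)*B(7) = (10 + 7² + 7*7)/3 = (10 + 49 + 49)/3 = (⅓)*108 = 36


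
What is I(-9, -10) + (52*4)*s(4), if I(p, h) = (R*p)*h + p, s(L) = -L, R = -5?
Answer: -1291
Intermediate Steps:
I(p, h) = p - 5*h*p (I(p, h) = (-5*p)*h + p = -5*h*p + p = p - 5*h*p)
I(-9, -10) + (52*4)*s(4) = -9*(1 - 5*(-10)) + (52*4)*(-1*4) = -9*(1 + 50) + 208*(-4) = -9*51 - 832 = -459 - 832 = -1291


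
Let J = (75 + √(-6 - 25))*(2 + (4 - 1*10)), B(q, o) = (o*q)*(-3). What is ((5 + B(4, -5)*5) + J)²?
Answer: (5 - 4*I*√31)² ≈ -471.0 - 222.71*I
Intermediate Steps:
B(q, o) = -3*o*q
J = -300 - 4*I*√31 (J = (75 + √(-31))*(2 + (4 - 10)) = (75 + I*√31)*(2 - 6) = (75 + I*√31)*(-4) = -300 - 4*I*√31 ≈ -300.0 - 22.271*I)
((5 + B(4, -5)*5) + J)² = ((5 - 3*(-5)*4*5) + (-300 - 4*I*√31))² = ((5 + 60*5) + (-300 - 4*I*√31))² = ((5 + 300) + (-300 - 4*I*√31))² = (305 + (-300 - 4*I*√31))² = (5 - 4*I*√31)²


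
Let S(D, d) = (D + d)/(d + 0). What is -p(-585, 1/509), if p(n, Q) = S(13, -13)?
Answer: 0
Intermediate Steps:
S(D, d) = (D + d)/d
p(n, Q) = 0 (p(n, Q) = (13 - 13)/(-13) = -1/13*0 = 0)
-p(-585, 1/509) = -1*0 = 0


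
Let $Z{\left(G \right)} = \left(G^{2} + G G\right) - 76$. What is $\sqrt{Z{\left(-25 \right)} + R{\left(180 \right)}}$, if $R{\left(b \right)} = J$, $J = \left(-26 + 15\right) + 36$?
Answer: $\sqrt{1199} \approx 34.627$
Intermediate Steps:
$Z{\left(G \right)} = -76 + 2 G^{2}$ ($Z{\left(G \right)} = \left(G^{2} + G^{2}\right) - 76 = 2 G^{2} - 76 = -76 + 2 G^{2}$)
$J = 25$ ($J = -11 + 36 = 25$)
$R{\left(b \right)} = 25$
$\sqrt{Z{\left(-25 \right)} + R{\left(180 \right)}} = \sqrt{\left(-76 + 2 \left(-25\right)^{2}\right) + 25} = \sqrt{\left(-76 + 2 \cdot 625\right) + 25} = \sqrt{\left(-76 + 1250\right) + 25} = \sqrt{1174 + 25} = \sqrt{1199}$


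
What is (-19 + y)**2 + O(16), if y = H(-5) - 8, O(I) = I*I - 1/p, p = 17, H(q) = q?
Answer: 21759/17 ≈ 1279.9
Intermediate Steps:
O(I) = -1/17 + I**2 (O(I) = I*I - 1/17 = I**2 - 1*1/17 = I**2 - 1/17 = -1/17 + I**2)
y = -13 (y = -5 - 8 = -13)
(-19 + y)**2 + O(16) = (-19 - 13)**2 + (-1/17 + 16**2) = (-32)**2 + (-1/17 + 256) = 1024 + 4351/17 = 21759/17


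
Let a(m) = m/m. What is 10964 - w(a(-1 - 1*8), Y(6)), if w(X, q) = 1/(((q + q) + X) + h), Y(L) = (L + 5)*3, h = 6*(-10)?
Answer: 76747/7 ≈ 10964.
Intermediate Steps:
h = -60
Y(L) = 15 + 3*L (Y(L) = (5 + L)*3 = 15 + 3*L)
a(m) = 1
w(X, q) = 1/(-60 + X + 2*q) (w(X, q) = 1/(((q + q) + X) - 60) = 1/((2*q + X) - 60) = 1/((X + 2*q) - 60) = 1/(-60 + X + 2*q))
10964 - w(a(-1 - 1*8), Y(6)) = 10964 - 1/(-60 + 1 + 2*(15 + 3*6)) = 10964 - 1/(-60 + 1 + 2*(15 + 18)) = 10964 - 1/(-60 + 1 + 2*33) = 10964 - 1/(-60 + 1 + 66) = 10964 - 1/7 = 10964 - 1*⅐ = 10964 - ⅐ = 76747/7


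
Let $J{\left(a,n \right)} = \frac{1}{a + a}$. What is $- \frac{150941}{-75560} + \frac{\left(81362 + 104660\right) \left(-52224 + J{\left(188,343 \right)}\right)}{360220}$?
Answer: $- \frac{41563677359081}{1541272880} \approx -26967.0$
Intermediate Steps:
$J{\left(a,n \right)} = \frac{1}{2 a}$
$- \frac{150941}{-75560} + \frac{\left(81362 + 104660\right) \left(-52224 + J{\left(188,343 \right)}\right)}{360220} = - \frac{150941}{-75560} + \frac{\left(81362 + 104660\right) \left(-52224 + \frac{1}{2 \cdot 188}\right)}{360220} = \left(-150941\right) \left(- \frac{1}{75560}\right) + 186022 \left(-52224 + \frac{1}{2} \cdot \frac{1}{188}\right) \frac{1}{360220} = \frac{150941}{75560} + 186022 \left(-52224 + \frac{1}{376}\right) \frac{1}{360220} = \frac{150941}{75560} + 186022 \left(- \frac{19636223}{376}\right) \frac{1}{360220} = \frac{150941}{75560} - \frac{22004635391}{815920} = - \frac{41563677359081}{1541272880}$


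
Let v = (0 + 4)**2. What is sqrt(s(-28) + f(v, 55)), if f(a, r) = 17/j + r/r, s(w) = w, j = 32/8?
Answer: I*sqrt(91)/2 ≈ 4.7697*I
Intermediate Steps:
j = 4 (j = 32*(1/8) = 4)
v = 16 (v = 4**2 = 16)
f(a, r) = 21/4 (f(a, r) = 17/4 + r/r = 17*(1/4) + 1 = 17/4 + 1 = 21/4)
sqrt(s(-28) + f(v, 55)) = sqrt(-28 + 21/4) = sqrt(-91/4) = I*sqrt(91)/2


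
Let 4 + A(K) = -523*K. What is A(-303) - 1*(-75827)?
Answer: 234292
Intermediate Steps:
A(K) = -4 - 523*K
A(-303) - 1*(-75827) = (-4 - 523*(-303)) - 1*(-75827) = (-4 + 158469) + 75827 = 158465 + 75827 = 234292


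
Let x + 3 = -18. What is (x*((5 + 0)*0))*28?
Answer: 0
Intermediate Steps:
x = -21 (x = -3 - 18 = -21)
(x*((5 + 0)*0))*28 = -21*(5 + 0)*0*28 = -105*0*28 = -21*0*28 = 0*28 = 0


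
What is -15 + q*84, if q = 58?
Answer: 4857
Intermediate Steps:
-15 + q*84 = -15 + 58*84 = -15 + 4872 = 4857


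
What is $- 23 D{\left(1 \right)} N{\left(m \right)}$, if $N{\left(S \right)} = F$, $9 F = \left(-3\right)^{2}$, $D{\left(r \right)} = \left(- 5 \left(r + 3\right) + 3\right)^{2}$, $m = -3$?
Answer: $-6647$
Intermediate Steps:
$D{\left(r \right)} = \left(-12 - 5 r\right)^{2}$ ($D{\left(r \right)} = \left(- 5 \left(3 + r\right) + 3\right)^{2} = \left(\left(-15 - 5 r\right) + 3\right)^{2} = \left(-12 - 5 r\right)^{2}$)
$F = 1$ ($F = \frac{\left(-3\right)^{2}}{9} = \frac{1}{9} \cdot 9 = 1$)
$N{\left(S \right)} = 1$
$- 23 D{\left(1 \right)} N{\left(m \right)} = - 23 \left(12 + 5 \cdot 1\right)^{2} \cdot 1 = - 23 \left(12 + 5\right)^{2} \cdot 1 = - 23 \cdot 17^{2} \cdot 1 = \left(-23\right) 289 \cdot 1 = \left(-6647\right) 1 = -6647$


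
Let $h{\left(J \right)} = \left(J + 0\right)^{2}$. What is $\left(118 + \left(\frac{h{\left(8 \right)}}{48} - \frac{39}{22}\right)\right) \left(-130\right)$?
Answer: $- \frac{504335}{33} \approx -15283.0$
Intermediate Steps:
$h{\left(J \right)} = J^{2}$
$\left(118 + \left(\frac{h{\left(8 \right)}}{48} - \frac{39}{22}\right)\right) \left(-130\right) = \left(118 - \left(\frac{39}{22} - \frac{8^{2}}{48}\right)\right) \left(-130\right) = \left(118 + \left(64 \cdot \frac{1}{48} - \frac{39}{22}\right)\right) \left(-130\right) = \left(118 + \left(\frac{4}{3} - \frac{39}{22}\right)\right) \left(-130\right) = \left(118 - \frac{29}{66}\right) \left(-130\right) = \frac{7759}{66} \left(-130\right) = - \frac{504335}{33}$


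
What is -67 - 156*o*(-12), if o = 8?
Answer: 14909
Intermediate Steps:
-67 - 156*o*(-12) = -67 - 1248*(-12) = -67 - 156*(-96) = -67 + 14976 = 14909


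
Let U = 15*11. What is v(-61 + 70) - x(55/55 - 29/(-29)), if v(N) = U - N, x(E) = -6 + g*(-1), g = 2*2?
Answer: 166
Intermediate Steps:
g = 4
U = 165
x(E) = -10 (x(E) = -6 + 4*(-1) = -6 - 4 = -10)
v(N) = 165 - N
v(-61 + 70) - x(55/55 - 29/(-29)) = (165 - (-61 + 70)) - 1*(-10) = (165 - 1*9) + 10 = (165 - 9) + 10 = 156 + 10 = 166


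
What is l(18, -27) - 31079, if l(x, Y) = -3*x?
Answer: -31133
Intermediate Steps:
l(18, -27) - 31079 = -3*18 - 31079 = -54 - 31079 = -31133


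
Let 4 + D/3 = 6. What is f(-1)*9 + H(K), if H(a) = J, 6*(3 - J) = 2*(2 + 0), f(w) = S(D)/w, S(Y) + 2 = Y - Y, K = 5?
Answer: 61/3 ≈ 20.333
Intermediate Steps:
D = 6 (D = -12 + 3*6 = -12 + 18 = 6)
S(Y) = -2 (S(Y) = -2 + (Y - Y) = -2 + 0 = -2)
f(w) = -2/w
J = 7/3 (J = 3 - (2 + 0)/3 = 3 - 2/3 = 7/3 ≈ 2.3333)
H(a) = 7/3
f(-1)*9 + H(K) = -2/(-1)*9 + 7/3 = -2*(-1)*9 + 7/3 = 2*9 + 7/3 = 18 + 7/3 = 61/3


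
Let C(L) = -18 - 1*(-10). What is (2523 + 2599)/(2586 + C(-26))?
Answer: 2561/1289 ≈ 1.9868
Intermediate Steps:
C(L) = -8 (C(L) = -18 + 10 = -8)
(2523 + 2599)/(2586 + C(-26)) = (2523 + 2599)/(2586 - 8) = 5122/2578 = 5122*(1/2578) = 2561/1289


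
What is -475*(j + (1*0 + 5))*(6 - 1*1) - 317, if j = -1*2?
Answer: -7442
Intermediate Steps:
j = -2
-475*(j + (1*0 + 5))*(6 - 1*1) - 317 = -475*(-2 + (1*0 + 5))*(6 - 1*1) - 317 = -475*(-2 + (0 + 5))*(6 - 1) - 317 = -475*(-2 + 5)*5 - 317 = -1425*5 - 317 = -475*15 - 317 = -7125 - 317 = -7442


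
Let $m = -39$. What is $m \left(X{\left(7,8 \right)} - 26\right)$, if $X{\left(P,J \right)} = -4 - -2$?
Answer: $1092$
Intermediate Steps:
$X{\left(P,J \right)} = -2$ ($X{\left(P,J \right)} = -4 + 2 = -2$)
$m \left(X{\left(7,8 \right)} - 26\right) = - 39 \left(-2 - 26\right) = \left(-39\right) \left(-28\right) = 1092$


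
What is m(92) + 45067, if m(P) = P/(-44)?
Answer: 495714/11 ≈ 45065.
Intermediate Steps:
m(P) = -P/44 (m(P) = P*(-1/44) = -P/44)
m(92) + 45067 = -1/44*92 + 45067 = -23/11 + 45067 = 495714/11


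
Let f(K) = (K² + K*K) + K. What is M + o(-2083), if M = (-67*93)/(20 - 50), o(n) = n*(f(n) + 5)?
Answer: -180714828923/10 ≈ -1.8071e+10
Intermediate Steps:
f(K) = K + 2*K² (f(K) = (K² + K²) + K = 2*K² + K = K + 2*K²)
o(n) = n*(5 + n*(1 + 2*n)) (o(n) = n*(n*(1 + 2*n) + 5) = n*(5 + n*(1 + 2*n)))
M = 2077/10 (M = -6231/(-30) = -6231*(-1/30) = 2077/10 ≈ 207.70)
M + o(-2083) = 2077/10 - 2083*(5 - 2083*(1 + 2*(-2083))) = 2077/10 - 2083*(5 - 2083*(1 - 4166)) = 2077/10 - 2083*(5 - 2083*(-4165)) = 2077/10 - 2083*(5 + 8675695) = 2077/10 - 2083*8675700 = 2077/10 - 18071483100 = -180714828923/10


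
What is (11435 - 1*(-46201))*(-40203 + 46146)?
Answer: 342530748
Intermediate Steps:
(11435 - 1*(-46201))*(-40203 + 46146) = (11435 + 46201)*5943 = 57636*5943 = 342530748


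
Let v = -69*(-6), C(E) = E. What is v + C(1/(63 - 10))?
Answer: 21943/53 ≈ 414.02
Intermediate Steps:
v = 414
v + C(1/(63 - 10)) = 414 + 1/(63 - 10) = 414 + 1/53 = 21943/53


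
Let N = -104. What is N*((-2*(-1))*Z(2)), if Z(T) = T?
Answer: -416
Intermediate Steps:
N*((-2*(-1))*Z(2)) = -104*(-2*(-1))*2 = -208*2 = -104*4 = -416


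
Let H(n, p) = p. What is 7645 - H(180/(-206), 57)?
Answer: 7588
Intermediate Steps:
7645 - H(180/(-206), 57) = 7645 - 1*57 = 7645 - 57 = 7588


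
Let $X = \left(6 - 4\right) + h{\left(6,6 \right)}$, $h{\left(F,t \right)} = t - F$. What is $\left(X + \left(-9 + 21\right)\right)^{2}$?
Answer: $196$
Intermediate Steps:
$X = 2$ ($X = \left(6 - 4\right) + \left(6 - 6\right) = 2 + \left(6 - 6\right) = 2 + 0 = 2$)
$\left(X + \left(-9 + 21\right)\right)^{2} = \left(2 + \left(-9 + 21\right)\right)^{2} = \left(2 + 12\right)^{2} = 14^{2} = 196$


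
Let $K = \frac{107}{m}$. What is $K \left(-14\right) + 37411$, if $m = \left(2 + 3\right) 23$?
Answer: $\frac{4300767}{115} \approx 37398.0$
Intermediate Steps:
$m = 115$ ($m = 5 \cdot 23 = 115$)
$K = \frac{107}{115} \approx 0.93044$
$K \left(-14\right) + 37411 = \frac{107}{115} \left(-14\right) + 37411 = - \frac{1498}{115} + 37411 = \frac{4300767}{115}$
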